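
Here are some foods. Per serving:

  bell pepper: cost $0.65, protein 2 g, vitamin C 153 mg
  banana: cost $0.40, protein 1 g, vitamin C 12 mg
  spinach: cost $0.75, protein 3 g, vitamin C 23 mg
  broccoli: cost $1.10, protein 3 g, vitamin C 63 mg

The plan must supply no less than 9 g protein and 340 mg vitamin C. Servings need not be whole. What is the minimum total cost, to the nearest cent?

At the optimum either one food covers both requirements or two foods hit both targets exactly; no other combination can be cheaper.
bell pepper only: max(9/2, 340/153) = 4.5 servings → $2.92.
banana only: max(9/1, 340/12) = 28.33 servings → $11.33.
spinach only: max(9/3, 340/23) = 14.78 servings → $11.09.
broccoli only: max(9/3, 340/63) = 5.397 servings → $5.94.
bell pepper + banana with both tight: 1.798 servings and 5.403 servings → $3.33.
bell pepper + spinach with both tight: 1.969 servings and 1.688 servings → $2.55.
bell pepper + broccoli with both tight: 1.36 servings and 2.093 servings → $3.19.
banana + spinach: intersection lies outside the first quadrant.
banana + broccoli: intersection lies outside the first quadrant.
spinach + broccoli: the both-tight solution has a negative serving — not a feasible corner.
So the least-cost plan costs $2.55.

$2.55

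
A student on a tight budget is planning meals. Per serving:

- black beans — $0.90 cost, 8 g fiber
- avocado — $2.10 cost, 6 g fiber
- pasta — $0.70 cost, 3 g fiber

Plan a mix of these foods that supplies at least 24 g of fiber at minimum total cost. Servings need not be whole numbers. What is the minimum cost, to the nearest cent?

$2.70

Cost per g of fiber: black beans $0.1125, pasta $0.2333, avocado $0.3500.
With no serving limits, use only black beans: 24 g / 8 g = 3 servings × $0.90 = $2.70.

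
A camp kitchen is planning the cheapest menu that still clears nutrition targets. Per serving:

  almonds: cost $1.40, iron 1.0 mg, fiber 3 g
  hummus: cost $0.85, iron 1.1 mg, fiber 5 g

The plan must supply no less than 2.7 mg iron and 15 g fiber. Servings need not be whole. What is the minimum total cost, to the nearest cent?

Check every corner: each single food scaled to meet both minima, and each pair solved so both constraints bind.
almonds only: max(2.7/1.0, 15/3) = 5 servings → $7.00.
hummus only: max(2.7/1.1, 15/5) = 3 servings → $2.55.
almonds + hummus with both targets exact would need a negative amount; discard.
Cheapest feasible corner: $2.55.

$2.55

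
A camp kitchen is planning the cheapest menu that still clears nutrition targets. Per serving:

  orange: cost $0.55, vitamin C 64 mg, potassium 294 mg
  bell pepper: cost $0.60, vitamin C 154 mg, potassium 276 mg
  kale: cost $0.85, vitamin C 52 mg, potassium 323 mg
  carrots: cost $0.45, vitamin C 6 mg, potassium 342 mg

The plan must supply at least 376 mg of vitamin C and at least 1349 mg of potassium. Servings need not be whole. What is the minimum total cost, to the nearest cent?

A basic optimal solution has at most two foods positive. Try each food alone and each pair with both targets met exactly.
orange only: max(376/64, 1349/294) = 5.875 servings → $3.23.
bell pepper only: max(376/154, 1349/276) = 4.888 servings → $2.93.
kale only: max(376/52, 1349/323) = 7.231 servings → $6.15.
carrots only: max(376/6, 1349/342) = 62.67 servings → $28.20.
orange + bell pepper with both tight: 3.765 servings and 0.8767 servings → $2.60.
orange + kale: the both-tight solution has a negative serving — not a feasible corner.
orange + carrots with both targets exact would need a negative amount; discard.
bell pepper + kale with both tight: 1.45 servings and 2.938 servings → $3.37.
bell pepper + carrots with both tight: 2.362 servings and 2.038 servings → $2.33.
kale + carrots with both targets exact would need a negative amount; discard.
So the least-cost plan costs $2.33.

$2.33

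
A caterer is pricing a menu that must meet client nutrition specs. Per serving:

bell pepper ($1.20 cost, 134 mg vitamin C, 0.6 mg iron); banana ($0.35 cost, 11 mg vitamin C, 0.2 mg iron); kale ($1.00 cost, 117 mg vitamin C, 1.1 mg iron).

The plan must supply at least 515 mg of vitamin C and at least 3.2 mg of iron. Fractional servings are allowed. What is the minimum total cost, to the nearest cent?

$4.40

An LP optimum is at a vertex; with two nutrient constraints at most two foods are used. Check each candidate.
bell pepper only: max(515/134, 3.2/0.6) = 5.333 servings → $6.40.
banana only: max(515/11, 3.2/0.2) = 46.82 servings → $16.39.
kale only: max(515/117, 3.2/1.1) = 4.402 servings → $4.40.
bell pepper + banana with both tight: 3.356 servings and 5.931 servings → $6.10.
bell pepper + kale with both tight: 2.488 servings and 1.552 servings → $4.54.
banana + kale: intersection lies outside the first quadrant.
Cheapest feasible corner: $4.40.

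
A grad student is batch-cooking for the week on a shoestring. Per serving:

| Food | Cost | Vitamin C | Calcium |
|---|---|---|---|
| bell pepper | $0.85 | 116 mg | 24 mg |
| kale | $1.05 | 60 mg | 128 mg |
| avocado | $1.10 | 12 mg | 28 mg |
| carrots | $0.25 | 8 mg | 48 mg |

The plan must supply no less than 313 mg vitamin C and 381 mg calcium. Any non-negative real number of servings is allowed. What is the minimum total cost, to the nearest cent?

bell pepper only: max(313/116, 381/24) = 15.88 servings → $13.49.
kale only: max(313/60, 381/128) = 5.217 servings → $5.48.
avocado only: max(313/12, 381/28) = 26.08 servings → $28.69.
carrots only: max(313/8, 381/48) = 39.12 servings → $9.78.
bell pepper + kale with both tight: 1.283 servings and 2.736 servings → $3.96.
bell pepper + avocado with both tight: 1.416 servings and 12.39 servings → $14.84.
bell pepper + carrots with both tight: 2.228 servings and 6.824 servings → $3.60.
kale + avocado: the both-tight solution has a negative serving — not a feasible corner.
kale + carrots: the both-tight solution has a negative serving — not a feasible corner.
avocado + carrots: intersection lies outside the first quadrant.
Cheapest feasible corner: $3.60.

$3.60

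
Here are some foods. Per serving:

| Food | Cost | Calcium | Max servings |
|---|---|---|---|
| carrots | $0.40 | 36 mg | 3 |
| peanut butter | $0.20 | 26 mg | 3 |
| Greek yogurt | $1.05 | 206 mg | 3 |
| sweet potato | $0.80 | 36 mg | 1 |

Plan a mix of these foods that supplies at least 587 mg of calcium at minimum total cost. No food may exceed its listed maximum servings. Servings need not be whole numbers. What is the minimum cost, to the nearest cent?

$2.99

Cost per mg of calcium: Greek yogurt $0.0051, peanut butter $0.0077, carrots $0.0111, sweet potato $0.0222.
Take 2.85 servings of Greek yogurt: +587.0 mg calcium for $2.99 (total $2.99, still need 0.0 mg).
Filling from the cheapest source first is optimal under one linear minimum: $2.99.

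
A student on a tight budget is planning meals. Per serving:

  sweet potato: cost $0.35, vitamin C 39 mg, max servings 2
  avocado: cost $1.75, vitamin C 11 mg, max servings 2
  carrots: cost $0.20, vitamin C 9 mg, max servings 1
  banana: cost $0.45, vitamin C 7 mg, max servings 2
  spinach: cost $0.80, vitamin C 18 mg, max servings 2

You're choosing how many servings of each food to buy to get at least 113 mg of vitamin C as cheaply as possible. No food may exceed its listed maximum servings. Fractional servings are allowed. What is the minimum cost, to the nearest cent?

$2.06

Cost per mg of vitamin C: sweet potato $0.0090, carrots $0.0222, spinach $0.0444, banana $0.0643, avocado $0.1591.
Take 2 servings of sweet potato: +78.0 mg vitamin C for $0.70 (total $0.70, still need 35.0 mg).
Take 1 serving of carrots: +9.0 mg vitamin C for $0.20 (total $0.90, still need 26.0 mg).
Take 1.444 servings of spinach: +26.0 mg vitamin C for $1.16 (total $2.06, still need 0.0 mg).
Filling from the cheapest source first is optimal under one linear minimum: $2.06.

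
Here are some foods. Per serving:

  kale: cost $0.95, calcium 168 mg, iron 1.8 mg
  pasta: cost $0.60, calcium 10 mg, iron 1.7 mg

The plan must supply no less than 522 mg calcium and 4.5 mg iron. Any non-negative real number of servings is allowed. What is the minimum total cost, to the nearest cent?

With two linear requirements the optimum uses one or two foods; enumerate the corners.
kale only: max(522/168, 4.5/1.8) = 3.107 servings → $2.95.
pasta only: max(522/10, 4.5/1.7) = 52.2 servings → $31.32.
kale + pasta: the both-tight solution has a negative serving — not a feasible corner.
So the least-cost plan costs $2.95.

$2.95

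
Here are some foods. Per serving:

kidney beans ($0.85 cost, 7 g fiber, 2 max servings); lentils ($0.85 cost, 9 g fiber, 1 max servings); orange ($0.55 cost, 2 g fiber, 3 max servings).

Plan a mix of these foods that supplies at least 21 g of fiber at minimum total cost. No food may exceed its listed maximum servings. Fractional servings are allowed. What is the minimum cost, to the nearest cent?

Cost per g of fiber: lentils $0.0944, kidney beans $0.1214, orange $0.2750.
Take 1 serving of lentils: +9.0 g fiber for $0.85 (total $0.85, still need 12.0 g).
Take 1.714 servings of kidney beans: +12.0 g fiber for $1.46 (total $2.31, still need 0.0 g).
Greedy by cheapest-per-g is optimal for a single linear constraint, so the minimum cost is $2.31.

$2.31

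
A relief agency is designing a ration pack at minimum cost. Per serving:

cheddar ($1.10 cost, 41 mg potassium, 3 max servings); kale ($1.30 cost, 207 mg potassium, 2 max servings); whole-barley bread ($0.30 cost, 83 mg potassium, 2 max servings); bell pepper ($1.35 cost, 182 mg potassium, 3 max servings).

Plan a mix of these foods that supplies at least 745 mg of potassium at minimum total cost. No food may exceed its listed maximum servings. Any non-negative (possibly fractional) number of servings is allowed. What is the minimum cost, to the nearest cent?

Cost per mg of potassium: whole-barley bread $0.0036, kale $0.0063, bell pepper $0.0074, cheddar $0.0268.
Take 2 servings of whole-barley bread: +166.0 mg potassium for $0.60 (total $0.60, still need 579.0 mg).
Take 2 servings of kale: +414.0 mg potassium for $2.60 (total $3.20, still need 165.0 mg).
Take 0.9066 servings of bell pepper: +165.0 mg potassium for $1.22 (total $4.42, still need 0.0 mg).
Filling from the cheapest source first is optimal under one linear minimum: $4.42.

$4.42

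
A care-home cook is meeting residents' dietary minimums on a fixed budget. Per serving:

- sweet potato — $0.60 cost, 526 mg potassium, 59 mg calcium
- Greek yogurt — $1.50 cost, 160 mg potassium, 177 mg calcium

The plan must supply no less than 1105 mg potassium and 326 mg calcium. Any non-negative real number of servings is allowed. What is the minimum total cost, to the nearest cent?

Minimising a linear cost over {potassium ≥ 1105, calcium ≥ 326, servings ≥ 0} — the optimum is at a vertex, using one or two foods.
sweet potato only: max(1105/526, 326/59) = 5.525 servings → $3.32.
Greek yogurt only: max(1105/160, 326/177) = 6.906 servings → $10.36.
sweet potato + Greek yogurt with both tight: 1.714 servings and 1.27 servings → $2.93.
So the least-cost plan costs $2.93.

$2.93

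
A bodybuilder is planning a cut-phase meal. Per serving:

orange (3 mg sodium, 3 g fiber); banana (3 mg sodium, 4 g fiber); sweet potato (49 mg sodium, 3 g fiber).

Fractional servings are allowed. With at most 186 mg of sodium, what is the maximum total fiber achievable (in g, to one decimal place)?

248.0 g

Fiber per mg sodium: banana 1.333, orange 1, sweet potato 0.06122.
With no serving limits, spend the whole sodium allowance on banana: 186 mg / 3 mg × 4 g = 248.0 g.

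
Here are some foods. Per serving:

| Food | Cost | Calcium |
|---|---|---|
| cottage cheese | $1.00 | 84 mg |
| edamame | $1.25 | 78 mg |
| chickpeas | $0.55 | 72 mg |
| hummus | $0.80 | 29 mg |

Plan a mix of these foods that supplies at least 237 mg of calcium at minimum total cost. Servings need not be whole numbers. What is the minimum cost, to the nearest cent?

Cost per mg of calcium: chickpeas $0.0076, cottage cheese $0.0119, edamame $0.0160, hummus $0.0276.
With no serving limits, use only chickpeas: 237 mg / 72 mg = 3.292 servings × $0.55 = $1.81.

$1.81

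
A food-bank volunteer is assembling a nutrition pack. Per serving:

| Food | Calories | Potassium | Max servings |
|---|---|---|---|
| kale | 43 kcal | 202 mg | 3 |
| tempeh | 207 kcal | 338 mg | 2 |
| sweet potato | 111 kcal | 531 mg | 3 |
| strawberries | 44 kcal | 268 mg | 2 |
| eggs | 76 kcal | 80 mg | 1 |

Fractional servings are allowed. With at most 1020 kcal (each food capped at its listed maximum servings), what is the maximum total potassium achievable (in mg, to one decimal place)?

3469.9 mg

Potassium per kcal: strawberries 6.091, sweet potato 4.784, kale 4.698, tempeh 1.633, eggs 1.053.
Take 2 servings of strawberries: uses 88 kcal, +536.0 mg potassium (running total 536.0 mg).
Take 3 servings of sweet potato: uses 333 kcal, +1593.0 mg potassium (running total 2129.0 mg).
Take 3 servings of kale: uses 129 kcal, +606.0 mg potassium (running total 2735.0 mg).
Take 2 servings of tempeh: uses 414 kcal, +676.0 mg potassium (running total 3411.0 mg).
Take 0.7368 servings of eggs: uses 56 kcal, +58.9 mg potassium (running total 3469.9 mg).
Greedy by best ratio exhausts the calories allowance optimally: 3469.9 mg.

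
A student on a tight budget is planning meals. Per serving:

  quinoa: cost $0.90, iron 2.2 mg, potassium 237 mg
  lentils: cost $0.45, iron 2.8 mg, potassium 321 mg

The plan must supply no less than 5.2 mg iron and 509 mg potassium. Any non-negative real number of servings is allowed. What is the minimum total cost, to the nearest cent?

$0.84

For a min-cost LP with two ≥-constraints, a basic feasible solution has at most two positive variables.
quinoa only: max(5.2/2.2, 509/237) = 2.364 servings → $2.13.
lentils only: max(5.2/2.8, 509/321) = 1.857 servings → $0.84.
quinoa + lentils: the both-tight solution has a negative serving — not a feasible corner.
Cheapest feasible corner: $0.84.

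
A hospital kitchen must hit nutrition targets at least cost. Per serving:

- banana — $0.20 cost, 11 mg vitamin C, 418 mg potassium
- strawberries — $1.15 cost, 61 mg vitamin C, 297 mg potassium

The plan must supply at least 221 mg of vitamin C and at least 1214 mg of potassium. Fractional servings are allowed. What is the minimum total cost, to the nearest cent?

$4.02

For a min-cost LP with two ≥-constraints, a basic feasible solution has at most two positive variables.
banana only: max(221/11, 1214/418) = 20.09 servings → $4.02.
strawberries only: max(221/61, 1214/297) = 4.088 servings → $4.70.
banana + strawberries with both tight: 0.3786 servings and 3.555 servings → $4.16.
So the least-cost plan costs $4.02.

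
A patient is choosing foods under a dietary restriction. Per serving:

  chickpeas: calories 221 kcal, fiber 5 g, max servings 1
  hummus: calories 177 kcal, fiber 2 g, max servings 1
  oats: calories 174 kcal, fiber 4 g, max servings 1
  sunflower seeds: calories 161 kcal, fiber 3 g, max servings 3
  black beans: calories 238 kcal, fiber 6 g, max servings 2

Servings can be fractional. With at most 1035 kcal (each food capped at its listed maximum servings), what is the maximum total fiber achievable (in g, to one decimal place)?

Fiber per kcal: black beans 0.02521, oats 0.02299, chickpeas 0.02262, sunflower seeds 0.01863, hummus 0.0113.
Take 2 servings of black beans: uses 476 kcal, +12.0 g fiber (running total 12.0 g).
Take 1 serving of oats: uses 174 kcal, +4.0 g fiber (running total 16.0 g).
Take 1 serving of chickpeas: uses 221 kcal, +5.0 g fiber (running total 21.0 g).
Take 1.019 servings of sunflower seeds: uses 164 kcal, +3.1 g fiber (running total 24.1 g).
Greedy by best ratio exhausts the calories allowance optimally: 24.1 g.

24.1 g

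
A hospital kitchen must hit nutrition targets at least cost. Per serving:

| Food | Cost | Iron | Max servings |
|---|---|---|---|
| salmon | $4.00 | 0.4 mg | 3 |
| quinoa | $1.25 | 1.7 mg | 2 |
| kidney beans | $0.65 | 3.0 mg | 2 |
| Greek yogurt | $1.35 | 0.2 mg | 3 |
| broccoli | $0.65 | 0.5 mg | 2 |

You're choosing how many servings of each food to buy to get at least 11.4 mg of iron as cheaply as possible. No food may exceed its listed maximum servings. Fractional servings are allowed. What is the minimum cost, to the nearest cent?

Cost per mg of iron: kidney beans $0.2167, quinoa $0.7353, broccoli $1.3000, Greek yogurt $6.7500, salmon $10.0000.
Take 2 servings of kidney beans: +6.0 mg iron for $1.30 (total $1.30, still need 5.4 mg).
Take 2 servings of quinoa: +3.4 mg iron for $2.50 (total $3.80, still need 2.0 mg).
Take 2 servings of broccoli: +1.0 mg iron for $1.30 (total $5.10, still need 1.0 mg).
Take 3 servings of Greek yogurt: +0.6 mg iron for $4.05 (total $9.15, still need 0.4 mg).
Take 1 serving of salmon: +0.4 mg iron for $4.00 (total $13.15, still need 0.0 mg).
Filling from the cheapest source first is optimal under one linear minimum: $13.15.

$13.15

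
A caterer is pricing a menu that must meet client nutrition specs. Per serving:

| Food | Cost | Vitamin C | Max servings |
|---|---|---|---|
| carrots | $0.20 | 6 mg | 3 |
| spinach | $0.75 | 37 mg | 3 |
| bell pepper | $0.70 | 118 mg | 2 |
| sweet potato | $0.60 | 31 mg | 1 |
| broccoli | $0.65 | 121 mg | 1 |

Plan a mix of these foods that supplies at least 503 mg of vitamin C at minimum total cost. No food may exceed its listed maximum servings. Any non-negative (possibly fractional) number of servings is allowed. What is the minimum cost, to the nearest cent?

$5.03

Cost per mg of vitamin C: broccoli $0.0054, bell pepper $0.0059, sweet potato $0.0194, spinach $0.0203, carrots $0.0333.
Take 1 serving of broccoli: +121.0 mg vitamin C for $0.65 (total $0.65, still need 382.0 mg).
Take 2 servings of bell pepper: +236.0 mg vitamin C for $1.40 (total $2.05, still need 146.0 mg).
Take 1 serving of sweet potato: +31.0 mg vitamin C for $0.60 (total $2.65, still need 115.0 mg).
Take 3 servings of spinach: +111.0 mg vitamin C for $2.25 (total $4.90, still need 4.0 mg).
Take 0.6667 servings of carrots: +4.0 mg vitamin C for $0.13 (total $5.03, still need 0.0 mg).
Filling from the cheapest source first is optimal under one linear minimum: $5.03.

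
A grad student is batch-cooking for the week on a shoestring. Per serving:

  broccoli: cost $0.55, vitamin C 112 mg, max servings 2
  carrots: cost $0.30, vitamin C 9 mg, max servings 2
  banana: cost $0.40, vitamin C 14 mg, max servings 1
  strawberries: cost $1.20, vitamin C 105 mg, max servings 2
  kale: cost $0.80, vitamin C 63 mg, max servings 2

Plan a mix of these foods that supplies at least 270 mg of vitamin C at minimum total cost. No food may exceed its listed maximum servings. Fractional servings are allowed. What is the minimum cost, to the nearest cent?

Cost per mg of vitamin C: broccoli $0.0049, strawberries $0.0114, kale $0.0127, banana $0.0286, carrots $0.0333.
Take 2 servings of broccoli: +224.0 mg vitamin C for $1.10 (total $1.10, still need 46.0 mg).
Take 0.4381 servings of strawberries: +46.0 mg vitamin C for $0.53 (total $1.63, still need 0.0 mg).
Filling from the cheapest source first is optimal under one linear minimum: $1.63.

$1.63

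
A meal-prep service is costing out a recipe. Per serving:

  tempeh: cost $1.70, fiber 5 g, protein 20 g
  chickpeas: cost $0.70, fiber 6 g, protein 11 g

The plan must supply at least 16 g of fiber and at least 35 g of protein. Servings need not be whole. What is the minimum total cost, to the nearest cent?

$2.23

Minimising a linear cost over {fiber ≥ 16, protein ≥ 35, servings ≥ 0} — the optimum is at a vertex, using one or two foods.
tempeh only: max(16/5, 35/20) = 3.2 servings → $5.44.
chickpeas only: max(16/6, 35/11) = 3.182 servings → $2.23.
tempeh + chickpeas with both tight: 0.5231 servings and 2.231 servings → $2.45.
So the least-cost plan costs $2.23.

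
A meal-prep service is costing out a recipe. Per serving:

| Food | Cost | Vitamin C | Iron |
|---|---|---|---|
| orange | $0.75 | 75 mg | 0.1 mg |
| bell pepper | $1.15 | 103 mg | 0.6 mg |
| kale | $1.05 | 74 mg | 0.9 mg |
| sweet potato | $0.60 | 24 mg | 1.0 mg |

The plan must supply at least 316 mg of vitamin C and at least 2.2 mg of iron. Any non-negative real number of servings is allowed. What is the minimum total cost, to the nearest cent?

$3.67

A basic optimal solution has at most two foods positive. Try each food alone and each pair with both targets met exactly.
orange only: max(316/75, 2.2/0.1) = 22 servings → $16.50.
bell pepper only: max(316/103, 2.2/0.6) = 3.667 servings → $4.22.
kale only: max(316/74, 2.2/0.9) = 4.27 servings → $4.48.
sweet potato only: max(316/24, 2.2/1.0) = 13.17 servings → $7.90.
orange + bell pepper: intersection lies outside the first quadrant.
orange + kale with both tight: 2.023 servings and 2.22 servings → $3.85.
orange + sweet potato with both tight: 3.625 servings and 1.837 servings → $3.82.
bell pepper + kale with both tight: 2.518 servings and 0.766 servings → $3.70.
bell pepper + sweet potato with both tight: 2.971 servings and 0.4176 servings → $3.67.
kale + sweet potato: the both-tight solution has a negative serving — not a feasible corner.
Cheapest feasible corner: $3.67.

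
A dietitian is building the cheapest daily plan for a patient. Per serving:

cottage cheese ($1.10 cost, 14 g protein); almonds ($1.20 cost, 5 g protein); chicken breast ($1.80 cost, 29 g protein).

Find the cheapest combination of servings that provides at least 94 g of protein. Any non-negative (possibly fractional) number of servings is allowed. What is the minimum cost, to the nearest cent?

Cost per g of protein: chicken breast $0.0621, cottage cheese $0.0786, almonds $0.2400.
With no serving limits, use only chicken breast: 94 g / 29 g = 3.241 servings × $1.80 = $5.83.

$5.83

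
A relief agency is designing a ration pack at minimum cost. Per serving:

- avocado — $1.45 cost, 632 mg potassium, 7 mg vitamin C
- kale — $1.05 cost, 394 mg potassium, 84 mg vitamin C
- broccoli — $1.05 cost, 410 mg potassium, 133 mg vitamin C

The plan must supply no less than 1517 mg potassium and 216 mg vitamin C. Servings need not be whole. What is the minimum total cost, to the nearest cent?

$3.65

For a min-cost LP with two ≥-constraints, a basic feasible solution has at most two positive variables.
avocado only: max(1517/632, 216/7) = 30.86 servings → $44.74.
kale only: max(1517/394, 216/84) = 3.85 servings → $4.04.
broccoli only: max(1517/410, 216/133) = 3.7 servings → $3.88.
avocado + kale with both tight: 0.8409 servings and 2.501 servings → $3.85.
avocado + broccoli with both tight: 1.394 servings and 1.551 servings → $3.65.
kale + broccoli: the both-tight solution has a negative serving — not a feasible corner.
So the least-cost plan costs $3.65.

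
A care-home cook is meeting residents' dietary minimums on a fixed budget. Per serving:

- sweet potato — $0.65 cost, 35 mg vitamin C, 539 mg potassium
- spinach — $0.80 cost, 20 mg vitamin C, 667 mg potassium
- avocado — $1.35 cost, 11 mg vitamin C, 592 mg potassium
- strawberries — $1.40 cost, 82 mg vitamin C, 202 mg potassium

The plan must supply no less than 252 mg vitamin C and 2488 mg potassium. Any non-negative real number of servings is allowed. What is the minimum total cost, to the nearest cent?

$4.52

sweet potato only: max(252/35, 2488/539) = 7.2 servings → $4.68.
spinach only: max(252/20, 2488/667) = 12.6 servings → $10.08.
avocado only: max(252/11, 2488/592) = 22.91 servings → $30.93.
strawberries only: max(252/82, 2488/202) = 12.32 servings → $17.24.
sweet potato + spinach: the both-tight solution has a negative serving — not a feasible corner.
sweet potato + avocado: the both-tight solution has a negative serving — not a feasible corner.
sweet potato + strawberries with both tight: 4.124 servings and 1.313 servings → $4.52.
spinach + avocado: intersection lies outside the first quadrant.
spinach + strawberries with both tight: 3.023 servings and 2.336 servings → $5.69.
avocado + strawberries with both tight: 3.305 servings and 2.63 servings → $8.14.
Cheapest feasible corner: $4.52.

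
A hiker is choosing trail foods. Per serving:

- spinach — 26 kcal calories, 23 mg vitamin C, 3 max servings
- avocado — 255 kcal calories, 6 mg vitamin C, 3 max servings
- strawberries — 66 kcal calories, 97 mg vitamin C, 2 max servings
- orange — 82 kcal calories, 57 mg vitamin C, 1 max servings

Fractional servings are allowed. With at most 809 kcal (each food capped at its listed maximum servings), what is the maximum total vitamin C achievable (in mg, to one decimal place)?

332.2 mg

Vitamin C per kcal: strawberries 1.47, spinach 0.8846, orange 0.6951, avocado 0.02353.
Take 2 servings of strawberries: uses 132 kcal, +194.0 mg vitamin C (running total 194.0 mg).
Take 3 servings of spinach: uses 78 kcal, +69.0 mg vitamin C (running total 263.0 mg).
Take 1 serving of orange: uses 82 kcal, +57.0 mg vitamin C (running total 320.0 mg).
Take 2.027 servings of avocado: uses 517 kcal, +12.2 mg vitamin C (running total 332.2 mg).
Filling greedily by vitamin C-per-kcal is optimal for one linear limit, giving 332.2 mg.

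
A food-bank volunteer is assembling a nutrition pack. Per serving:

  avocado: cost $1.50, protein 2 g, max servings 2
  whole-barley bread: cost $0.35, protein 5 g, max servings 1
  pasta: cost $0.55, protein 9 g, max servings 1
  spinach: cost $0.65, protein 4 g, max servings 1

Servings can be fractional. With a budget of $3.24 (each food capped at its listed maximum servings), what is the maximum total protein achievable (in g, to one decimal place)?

Protein per dollar: pasta 16.36, whole-barley bread 14.29, spinach 6.154, avocado 1.333.
Take 1 serving of pasta: spends $0.55, +9.0 g protein (running total 9.0 g).
Take 1 serving of whole-barley bread: spends $0.35, +5.0 g protein (running total 14.0 g).
Take 1 serving of spinach: spends $0.65, +4.0 g protein (running total 18.0 g).
Take 1.127 servings of avocado: spends $1.69, +2.3 g protein (running total 20.3 g).
Greedy by best ratio exhausts the cost allowance optimally: 20.3 g.

20.3 g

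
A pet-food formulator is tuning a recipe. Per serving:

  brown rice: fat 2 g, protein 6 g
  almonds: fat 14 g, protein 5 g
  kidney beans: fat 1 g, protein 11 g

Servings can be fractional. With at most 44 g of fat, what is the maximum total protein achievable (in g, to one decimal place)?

Protein per g fat: kidney beans 11, brown rice 3, almonds 0.3571.
With no serving limits, spend the whole fat allowance on kidney beans: 44 g / 1 g × 11 g = 484.0 g.

484.0 g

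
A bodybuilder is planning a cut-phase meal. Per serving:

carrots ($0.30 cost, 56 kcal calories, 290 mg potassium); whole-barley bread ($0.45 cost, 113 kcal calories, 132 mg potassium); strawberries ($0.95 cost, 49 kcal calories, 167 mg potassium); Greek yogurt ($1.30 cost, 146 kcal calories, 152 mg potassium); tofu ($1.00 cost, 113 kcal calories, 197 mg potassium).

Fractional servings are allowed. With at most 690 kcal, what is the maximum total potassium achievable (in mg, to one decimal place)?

Potassium per kcal: carrots 5.179, strawberries 3.408, tofu 1.743, whole-barley bread 1.168, Greek yogurt 1.041.
With no serving limits, spend the whole calories allowance on carrots: 690 kcal / 56 kcal × 290 mg = 3573.2 mg.

3573.2 mg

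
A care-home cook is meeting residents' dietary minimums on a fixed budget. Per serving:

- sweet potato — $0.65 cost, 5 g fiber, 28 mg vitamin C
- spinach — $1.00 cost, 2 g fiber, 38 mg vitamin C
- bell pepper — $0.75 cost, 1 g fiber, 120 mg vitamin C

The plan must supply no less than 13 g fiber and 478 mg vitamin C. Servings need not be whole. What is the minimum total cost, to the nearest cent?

$3.89

An LP optimum is at a vertex; with two nutrient constraints at most two foods are used. Check each candidate.
sweet potato only: max(13/5, 478/28) = 17.07 servings → $11.10.
spinach only: max(13/2, 478/38) = 12.58 servings → $12.58.
bell pepper only: max(13/1, 478/120) = 13 servings → $9.75.
sweet potato + spinach: intersection lies outside the first quadrant.
sweet potato + bell pepper with both tight: 1.892 servings and 3.542 servings → $3.89.
spinach + bell pepper with both tight: 5.356 servings and 2.287 servings → $7.07.
The minimum over all feasible corners is $3.89.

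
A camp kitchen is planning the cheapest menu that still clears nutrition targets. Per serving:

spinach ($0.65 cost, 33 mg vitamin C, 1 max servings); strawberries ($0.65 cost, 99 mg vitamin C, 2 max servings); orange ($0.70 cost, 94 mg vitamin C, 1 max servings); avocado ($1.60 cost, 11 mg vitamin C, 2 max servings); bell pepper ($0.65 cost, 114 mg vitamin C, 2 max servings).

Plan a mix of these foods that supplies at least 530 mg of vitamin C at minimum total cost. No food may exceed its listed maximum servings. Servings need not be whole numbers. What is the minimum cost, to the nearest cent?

$3.50

Cost per mg of vitamin C: bell pepper $0.0057, strawberries $0.0066, orange $0.0074, spinach $0.0197, avocado $0.1455.
Take 2 servings of bell pepper: +228.0 mg vitamin C for $1.30 (total $1.30, still need 302.0 mg).
Take 2 servings of strawberries: +198.0 mg vitamin C for $1.30 (total $2.60, still need 104.0 mg).
Take 1 serving of orange: +94.0 mg vitamin C for $0.70 (total $3.30, still need 10.0 mg).
Take 0.303 servings of spinach: +10.0 mg vitamin C for $0.20 (total $3.50, still need 0.0 mg).
Filling from the cheapest source first is optimal under one linear minimum: $3.50.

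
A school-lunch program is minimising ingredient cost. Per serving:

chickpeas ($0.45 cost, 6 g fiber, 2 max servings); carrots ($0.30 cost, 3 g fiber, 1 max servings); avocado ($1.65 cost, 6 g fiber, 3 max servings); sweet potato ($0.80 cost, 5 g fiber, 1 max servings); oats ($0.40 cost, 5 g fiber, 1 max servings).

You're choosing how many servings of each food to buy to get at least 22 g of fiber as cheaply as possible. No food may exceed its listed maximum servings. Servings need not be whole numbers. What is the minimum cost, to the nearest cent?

$1.92

Cost per g of fiber: chickpeas $0.0750, oats $0.0800, carrots $0.1000, sweet potato $0.1600, avocado $0.2750.
Take 2 servings of chickpeas: +12.0 g fiber for $0.90 (total $0.90, still need 10.0 g).
Take 1 serving of oats: +5.0 g fiber for $0.40 (total $1.30, still need 5.0 g).
Take 1 serving of carrots: +3.0 g fiber for $0.30 (total $1.60, still need 2.0 g).
Take 0.4 servings of sweet potato: +2.0 g fiber for $0.32 (total $1.92, still need 0.0 g).
Filling from the cheapest source first is optimal under one linear minimum: $1.92.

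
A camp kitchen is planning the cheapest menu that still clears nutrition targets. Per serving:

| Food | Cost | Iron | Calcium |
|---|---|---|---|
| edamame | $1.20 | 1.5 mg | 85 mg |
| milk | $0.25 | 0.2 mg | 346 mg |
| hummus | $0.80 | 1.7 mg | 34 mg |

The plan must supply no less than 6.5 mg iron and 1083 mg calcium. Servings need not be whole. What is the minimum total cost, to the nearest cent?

$3.49

Minimising a linear cost over {iron ≥ 6.5, calcium ≥ 1083, servings ≥ 0} — the optimum is at a vertex, using one or two foods.
edamame only: max(6.5/1.5, 1083/85) = 12.74 servings → $15.29.
milk only: max(6.5/0.2, 1083/346) = 32.5 servings → $8.12.
hummus only: max(6.5/1.7, 1083/34) = 31.85 servings → $25.48.
edamame + milk with both tight: 4.049 servings and 2.135 servings → $5.39.
edamame + hummus: the both-tight solution has a negative serving — not a feasible corner.
milk + hummus with both tight: 2.787 servings and 3.496 servings → $3.49.
The minimum over all feasible corners is $3.49.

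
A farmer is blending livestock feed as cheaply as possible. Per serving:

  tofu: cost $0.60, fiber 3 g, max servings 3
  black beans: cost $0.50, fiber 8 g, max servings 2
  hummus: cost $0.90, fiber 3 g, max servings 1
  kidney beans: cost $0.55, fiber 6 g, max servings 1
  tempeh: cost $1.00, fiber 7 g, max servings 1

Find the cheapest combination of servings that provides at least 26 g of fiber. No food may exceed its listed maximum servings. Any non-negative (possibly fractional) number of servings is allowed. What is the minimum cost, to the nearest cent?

Cost per g of fiber: black beans $0.0625, kidney beans $0.0917, tempeh $0.1429, tofu $0.2000, hummus $0.3000.
Take 2 servings of black beans: +16.0 g fiber for $1.00 (total $1.00, still need 10.0 g).
Take 1 serving of kidney beans: +6.0 g fiber for $0.55 (total $1.55, still need 4.0 g).
Take 0.5714 servings of tempeh: +4.0 g fiber for $0.57 (total $2.12, still need 0.0 g).
Filling from the cheapest source first is optimal under one linear minimum: $2.12.

$2.12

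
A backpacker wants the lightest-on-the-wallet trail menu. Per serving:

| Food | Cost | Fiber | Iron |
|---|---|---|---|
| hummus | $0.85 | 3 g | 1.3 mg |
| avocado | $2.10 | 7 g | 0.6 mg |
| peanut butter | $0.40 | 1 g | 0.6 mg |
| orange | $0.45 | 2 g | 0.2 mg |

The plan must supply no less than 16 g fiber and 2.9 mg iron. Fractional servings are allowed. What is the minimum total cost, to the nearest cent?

$3.83

Two binding constraints pin down two serving amounts, so the optimal mix uses at most two foods. The candidates are each food alone (scaled to the tighter of fiber/iron) and each pair with both constraints tight.
hummus only: max(16/3, 2.9/1.3) = 5.333 servings → $4.53.
avocado only: max(16/7, 2.9/0.6) = 4.833 servings → $10.15.
peanut butter only: max(16/1, 2.9/0.6) = 16 servings → $6.40.
orange only: max(16/2, 2.9/0.2) = 14.5 servings → $6.53.
hummus + avocado with both tight: 1.466 servings and 1.658 servings → $4.73.
hummus + peanut butter with both targets exact would need a negative amount; discard.
hummus + orange with both tight: 1.3 servings and 6.05 servings → $3.83.
avocado + peanut butter with both tight: 1.861 servings and 2.972 servings → $5.10.
avocado + orange: the both-tight solution has a negative serving — not a feasible corner.
peanut butter + orange with both tight: 2.6 servings and 6.7 servings → $4.05.
So the least-cost plan costs $3.83.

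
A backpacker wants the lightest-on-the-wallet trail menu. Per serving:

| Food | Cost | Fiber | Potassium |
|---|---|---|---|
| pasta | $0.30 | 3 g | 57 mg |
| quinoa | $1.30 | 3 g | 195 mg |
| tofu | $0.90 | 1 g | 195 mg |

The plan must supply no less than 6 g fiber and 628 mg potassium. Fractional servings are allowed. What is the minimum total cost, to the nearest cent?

pasta only: max(6/3, 628/57) = 11.02 servings → $3.31.
quinoa only: max(6/3, 628/195) = 3.221 servings → $4.19.
tofu only: max(6/1, 628/195) = 6 servings → $5.40.
pasta + quinoa with both targets exact would need a negative amount; discard.
pasta + tofu with both tight: 1.027 servings and 2.92 servings → $2.94.
quinoa + tofu with both tight: 1.39 servings and 1.831 servings → $3.45.
The minimum over all feasible corners is $2.94.

$2.94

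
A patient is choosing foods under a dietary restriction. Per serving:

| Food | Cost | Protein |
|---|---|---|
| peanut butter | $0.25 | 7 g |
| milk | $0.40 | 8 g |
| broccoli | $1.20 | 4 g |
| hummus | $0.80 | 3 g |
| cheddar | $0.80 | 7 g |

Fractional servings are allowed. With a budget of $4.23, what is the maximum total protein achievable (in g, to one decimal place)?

Protein per dollar: peanut butter 28, milk 20, cheddar 8.75, hummus 3.75, broccoli 3.333.
With no serving limits, spend the whole cost allowance on peanut butter: $4.23 / $0.25 × 7 g = 118.4 g.

118.4 g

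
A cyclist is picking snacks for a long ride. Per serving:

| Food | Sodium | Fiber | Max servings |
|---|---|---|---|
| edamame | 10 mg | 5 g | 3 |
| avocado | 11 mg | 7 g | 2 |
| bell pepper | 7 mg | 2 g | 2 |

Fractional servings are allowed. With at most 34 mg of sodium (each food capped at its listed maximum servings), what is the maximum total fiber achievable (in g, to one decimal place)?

Fiber per mg sodium: avocado 0.6364, edamame 0.5, bell pepper 0.2857.
Take 2 servings of avocado: uses 22 mg sodium, +14.0 g fiber (running total 14.0 g).
Take 1.2 servings of edamame: uses 12 mg sodium, +6.0 g fiber (running total 20.0 g).
Filling greedily by fiber-per-mg sodium is optimal for one linear limit, giving 20.0 g.

20.0 g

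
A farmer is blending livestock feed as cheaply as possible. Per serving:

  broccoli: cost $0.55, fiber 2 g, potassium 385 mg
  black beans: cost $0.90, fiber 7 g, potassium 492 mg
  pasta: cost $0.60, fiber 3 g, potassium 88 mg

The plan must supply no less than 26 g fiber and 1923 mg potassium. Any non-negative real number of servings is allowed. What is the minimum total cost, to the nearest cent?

A basic optimal solution has at most two foods positive. Try each food alone and each pair with both targets met exactly.
broccoli only: max(26/2, 1923/385) = 13 servings → $7.15.
black beans only: max(26/7, 1923/492) = 3.909 servings → $3.52.
pasta only: max(26/3, 1923/88) = 21.85 servings → $13.11.
broccoli + black beans with both tight: 0.391 servings and 3.603 servings → $3.46.
broccoli + pasta with both tight: 3.556 servings and 6.296 servings → $5.73.
black beans + pasta with both targets exact would need a negative amount; discard.
The minimum over all feasible corners is $3.46.

$3.46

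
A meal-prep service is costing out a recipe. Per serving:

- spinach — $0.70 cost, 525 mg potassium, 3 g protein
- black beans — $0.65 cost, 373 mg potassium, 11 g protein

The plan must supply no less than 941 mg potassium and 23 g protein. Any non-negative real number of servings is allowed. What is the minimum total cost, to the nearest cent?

With two linear requirements the optimum uses one or two foods; enumerate the corners.
spinach only: max(941/525, 23/3) = 7.667 servings → $5.37.
black beans only: max(941/373, 23/11) = 2.523 servings → $1.64.
spinach + black beans with both tight: 0.3806 servings and 1.987 servings → $1.56.
The minimum over all feasible corners is $1.56.

$1.56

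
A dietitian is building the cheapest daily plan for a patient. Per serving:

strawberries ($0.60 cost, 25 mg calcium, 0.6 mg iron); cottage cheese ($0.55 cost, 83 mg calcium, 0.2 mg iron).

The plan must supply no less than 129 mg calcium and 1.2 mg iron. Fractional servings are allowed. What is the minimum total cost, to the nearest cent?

Compare the cost at each extreme point of the feasible region.
strawberries only: max(129/25, 1.2/0.6) = 5.16 servings → $3.10.
cottage cheese only: max(129/83, 1.2/0.2) = 6 servings → $3.30.
strawberries + cottage cheese with both tight: 1.647 servings and 1.058 servings → $1.57.
So the least-cost plan costs $1.57.

$1.57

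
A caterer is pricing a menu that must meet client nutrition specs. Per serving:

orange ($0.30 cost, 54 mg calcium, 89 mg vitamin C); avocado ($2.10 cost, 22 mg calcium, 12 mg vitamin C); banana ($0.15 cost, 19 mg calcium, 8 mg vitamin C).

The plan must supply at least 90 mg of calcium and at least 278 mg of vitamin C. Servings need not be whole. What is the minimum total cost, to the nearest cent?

$0.94

Check every corner: each single food scaled to meet both minima, and each pair solved so both constraints bind.
orange only: max(90/54, 278/89) = 3.124 servings → $0.94.
avocado only: max(90/22, 278/12) = 23.17 servings → $48.65.
banana only: max(90/19, 278/8) = 34.75 servings → $5.21.
orange + avocado: intersection lies outside the first quadrant.
orange + banana with both targets exact would need a negative amount; discard.
avocado + banana: the both-tight solution has a negative serving — not a feasible corner.
So the least-cost plan costs $0.94.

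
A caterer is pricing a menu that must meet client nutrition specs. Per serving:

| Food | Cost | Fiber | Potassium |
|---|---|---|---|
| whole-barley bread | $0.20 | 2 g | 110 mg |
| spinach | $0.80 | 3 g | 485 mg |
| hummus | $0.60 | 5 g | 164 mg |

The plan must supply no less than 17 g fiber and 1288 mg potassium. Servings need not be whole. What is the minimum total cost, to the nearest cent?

This is a tiny linear program; its minimum lies at a vertex of the feasible set. List the vertices and price them.
whole-barley bread only: max(17/2, 1288/110) = 11.71 servings → $2.34.
spinach only: max(17/3, 1288/485) = 5.667 servings → $4.53.
hummus only: max(17/5, 1288/164) = 7.854 servings → $4.71.
whole-barley bread + spinach with both tight: 6.845 servings and 1.103 servings → $2.25.
whole-barley bread + hummus with both targets exact would need a negative amount; discard.
spinach + hummus with both tight: 1.889 servings and 2.266 servings → $2.87.
So the least-cost plan costs $2.25.

$2.25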